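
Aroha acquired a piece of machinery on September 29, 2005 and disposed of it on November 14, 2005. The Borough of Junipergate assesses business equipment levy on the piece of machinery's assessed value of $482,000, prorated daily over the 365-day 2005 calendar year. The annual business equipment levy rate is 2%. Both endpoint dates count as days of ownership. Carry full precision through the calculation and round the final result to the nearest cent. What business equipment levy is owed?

$1,241.32

Days held (September 29 – November 14, 2005): 47 out of 365
Tax = $482,000 × 2% × 47/365 = $1,241.3151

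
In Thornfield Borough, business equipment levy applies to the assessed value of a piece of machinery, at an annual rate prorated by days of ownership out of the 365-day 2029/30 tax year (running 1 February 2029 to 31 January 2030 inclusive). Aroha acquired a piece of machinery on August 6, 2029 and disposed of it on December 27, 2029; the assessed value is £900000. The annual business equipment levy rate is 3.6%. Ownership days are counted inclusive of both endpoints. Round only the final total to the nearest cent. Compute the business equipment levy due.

Days held (August 6 – December 27, 2029): 144 out of 365
Tax = £900000 × 3.6% × 144/365 = £12782.4658

£12782.47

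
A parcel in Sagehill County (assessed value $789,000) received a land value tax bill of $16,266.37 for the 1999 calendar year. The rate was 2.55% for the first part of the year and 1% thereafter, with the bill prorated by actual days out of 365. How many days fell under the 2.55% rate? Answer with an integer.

250 days

Let d = days at the first rate; then 365 − d days at the second rate.
$789,000 × [2.55%·d + 1%·(365−d)] / 365 = $16,266.37
Solving gives d = 250, so the new rate took effect on September 8, 1999.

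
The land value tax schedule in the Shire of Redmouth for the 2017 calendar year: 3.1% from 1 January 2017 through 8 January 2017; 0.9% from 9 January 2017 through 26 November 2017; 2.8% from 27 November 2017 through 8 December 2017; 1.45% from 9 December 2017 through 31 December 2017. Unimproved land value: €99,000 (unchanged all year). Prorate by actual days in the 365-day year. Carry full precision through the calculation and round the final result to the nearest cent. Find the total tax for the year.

€1,034.89

1 January – 8 January 2017: 8 days at 3.1% → €99,000 × 3.1% × 8/365 = €67.2658
9 January – 26 November 2017: 322 days at 0.9% → €99,000 × 0.9% × 322/365 = €786.0329
27 November – 8 December 2017: 12 days at 2.8% → €99,000 × 2.8% × 12/365 = €91.1342
9 December – 31 December 2017: 23 days at 1.45% → €99,000 × 1.45% × 23/365 = €90.4562
Total = €1,034.8890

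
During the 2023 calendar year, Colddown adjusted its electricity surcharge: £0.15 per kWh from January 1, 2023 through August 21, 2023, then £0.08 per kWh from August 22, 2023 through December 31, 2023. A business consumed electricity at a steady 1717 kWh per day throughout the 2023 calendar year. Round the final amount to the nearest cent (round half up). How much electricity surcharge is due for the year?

January 1 – August 21, 2023: 233 days × 1717 kWh/day = 400,061 kWh at £0.15/kWh → £60009.15
August 22 – December 31, 2023: 132 days × 1717 kWh/day = 226,644 kWh at £0.08/kWh → £18131.52

£78140.67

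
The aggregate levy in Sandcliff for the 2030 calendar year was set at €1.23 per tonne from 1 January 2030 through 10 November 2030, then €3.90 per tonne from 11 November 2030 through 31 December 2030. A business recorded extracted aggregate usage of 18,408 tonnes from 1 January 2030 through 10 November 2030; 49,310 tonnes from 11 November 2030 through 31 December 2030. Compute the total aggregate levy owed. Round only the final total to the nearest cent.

1 January – 10 November 2030: 18,408 tonnes at €1.23/tonne → €22,641.84
11 November – 31 December 2030: 49,310 tonnes at €3.90/tonne → €192,309.00

€214,950.84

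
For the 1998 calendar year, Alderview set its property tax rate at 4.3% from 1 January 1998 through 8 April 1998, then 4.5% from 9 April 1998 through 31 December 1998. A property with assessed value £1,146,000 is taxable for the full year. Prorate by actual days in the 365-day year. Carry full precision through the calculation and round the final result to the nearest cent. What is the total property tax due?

£50,954.61

1 January – 8 April 1998: 98 days at 4.3% → £1,146,000 × 4.3% × 98/365 = £13,230.8055
9 April – 31 December 1998: 267 days at 4.5% → £1,146,000 × 4.5% × 267/365 = £37,723.8082
Total = £50,954.6137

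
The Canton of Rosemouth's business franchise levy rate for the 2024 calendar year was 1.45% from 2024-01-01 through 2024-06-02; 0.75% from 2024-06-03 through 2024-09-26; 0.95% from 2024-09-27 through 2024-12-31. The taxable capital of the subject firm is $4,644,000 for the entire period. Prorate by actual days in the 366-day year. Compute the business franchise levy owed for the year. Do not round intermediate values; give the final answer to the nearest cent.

$50,944.43

2024-01-01 to 2024-06-02: 154 days at 1.45% → $4,644,000 × 1.45% × 154/366 = $28,333.4754
2024-06-03 to 2024-09-26: 116 days at 0.75% → $4,644,000 × 0.75% × 116/366 = $11,039.0164
2024-09-27 to 2024-12-31: 96 days at 0.95% → $4,644,000 × 0.95% × 96/366 = $11,571.9344
Total = $50,944.4262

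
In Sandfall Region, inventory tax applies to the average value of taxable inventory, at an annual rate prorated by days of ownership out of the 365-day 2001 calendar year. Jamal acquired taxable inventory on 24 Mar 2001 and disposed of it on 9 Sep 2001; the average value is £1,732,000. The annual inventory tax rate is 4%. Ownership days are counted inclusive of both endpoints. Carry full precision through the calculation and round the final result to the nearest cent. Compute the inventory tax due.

£32,267.40

Days held (24 Mar – 9 Sep 2001): 170 out of 365
Tax = £1,732,000 × 4% × 170/365 = £32,267.3973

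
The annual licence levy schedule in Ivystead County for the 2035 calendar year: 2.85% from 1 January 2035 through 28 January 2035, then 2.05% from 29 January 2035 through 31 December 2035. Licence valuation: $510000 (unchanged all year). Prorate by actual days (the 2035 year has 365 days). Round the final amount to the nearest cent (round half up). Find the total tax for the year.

1 January – 28 January 2035: 28 days at 2.85% → $510000 × 2.85% × 28/365 = $1115.0137
29 January – 31 December 2035: 337 days at 2.05% → $510000 × 2.05% × 337/365 = $9652.9726
Total = $10767.9863

$10767.99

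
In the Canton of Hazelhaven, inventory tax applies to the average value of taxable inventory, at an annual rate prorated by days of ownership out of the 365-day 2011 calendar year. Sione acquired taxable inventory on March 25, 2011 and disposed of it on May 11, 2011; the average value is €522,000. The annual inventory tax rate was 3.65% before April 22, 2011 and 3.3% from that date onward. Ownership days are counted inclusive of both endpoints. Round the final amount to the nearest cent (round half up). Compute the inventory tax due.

March 25 – April 21, 2011: 28 days at 3.65% → €522,000 × 3.65% × 28/365 = €1,461.6000
April 22 – May 11, 2011: 20 days at 3.3% → €522,000 × 3.3% × 20/365 = €943.8904
Total = €2,405.4904

€2,405.49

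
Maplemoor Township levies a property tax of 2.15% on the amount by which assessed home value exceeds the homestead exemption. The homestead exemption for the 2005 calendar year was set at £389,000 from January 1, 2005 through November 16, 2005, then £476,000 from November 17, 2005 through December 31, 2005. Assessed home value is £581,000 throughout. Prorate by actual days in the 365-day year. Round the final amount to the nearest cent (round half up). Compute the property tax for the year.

£3,897.39

January 1 – November 16, 2005: 320 days, exemption £389,000 → (£581,000 − £389,000) × 2.15% × 320/365 = £3,619.0685
November 17 – December 31, 2005: 45 days, exemption £476,000 → (£581,000 − £476,000) × 2.15% × 45/365 = £278.3219
Total = £3,897.3904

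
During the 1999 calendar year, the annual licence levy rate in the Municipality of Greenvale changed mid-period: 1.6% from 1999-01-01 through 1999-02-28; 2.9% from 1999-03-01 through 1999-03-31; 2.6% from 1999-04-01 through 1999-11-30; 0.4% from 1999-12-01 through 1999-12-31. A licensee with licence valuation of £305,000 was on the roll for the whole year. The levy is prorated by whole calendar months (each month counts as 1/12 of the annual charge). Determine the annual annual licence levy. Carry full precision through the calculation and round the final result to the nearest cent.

1999-01-01 to 1999-02-28: 2 months at 1.6% → £305,000 × 1.6% × 2/12 = £813.3333
1999-03-01 to 1999-03-31: 1 month at 2.9% → £305,000 × 2.9% × 1/12 = £737.0833
1999-04-01 to 1999-11-30: 8 months at 2.6% → £305,000 × 2.6% × 8/12 = £5,286.6667
1999-12-01 to 1999-12-31: 1 month at 0.4% → £305,000 × 0.4% × 1/12 = £101.6667
Total = £6,938.7500

£6,938.75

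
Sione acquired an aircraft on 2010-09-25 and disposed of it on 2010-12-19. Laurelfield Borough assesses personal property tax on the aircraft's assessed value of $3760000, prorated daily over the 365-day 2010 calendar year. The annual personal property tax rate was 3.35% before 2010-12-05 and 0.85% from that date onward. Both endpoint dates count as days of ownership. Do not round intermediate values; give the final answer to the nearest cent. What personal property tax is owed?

$25815.23

2010-09-25 to 2010-12-04: 71 days at 3.35% → $3760000 × 3.35% × 71/365 = $24501.8082
2010-12-05 to 2010-12-19: 15 days at 0.85% → $3760000 × 0.85% × 15/365 = $1313.4247
Total = $25815.2329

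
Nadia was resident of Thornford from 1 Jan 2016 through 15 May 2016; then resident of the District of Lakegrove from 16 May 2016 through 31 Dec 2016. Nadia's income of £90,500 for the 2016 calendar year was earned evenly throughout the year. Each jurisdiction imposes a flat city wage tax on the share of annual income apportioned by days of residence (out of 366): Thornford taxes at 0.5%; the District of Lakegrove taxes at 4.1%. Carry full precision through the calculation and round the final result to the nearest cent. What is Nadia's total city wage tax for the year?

Thornford, 1 Jan – 15 May 2016: 136 days → £90,500 × 0.5% × 136/366 = £168.1421
The District of Lakegrove, 16 May – 31 Dec 2016: 230 days → £90,500 × 4.1% × 230/366 = £2,331.7350
Total = £2,499.8770

£2,499.88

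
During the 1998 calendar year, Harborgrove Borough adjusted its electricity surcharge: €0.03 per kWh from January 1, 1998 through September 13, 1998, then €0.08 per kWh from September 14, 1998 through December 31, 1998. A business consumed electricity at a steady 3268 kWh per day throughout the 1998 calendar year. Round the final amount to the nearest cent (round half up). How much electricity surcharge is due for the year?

€53,595.20

January 1 – September 13, 1998: 256 days × 3268 kWh/day = 836,608 kWh at €0.03/kWh → €25,098.24
September 14 – December 31, 1998: 109 days × 3268 kWh/day = 356,212 kWh at €0.08/kWh → €28,496.96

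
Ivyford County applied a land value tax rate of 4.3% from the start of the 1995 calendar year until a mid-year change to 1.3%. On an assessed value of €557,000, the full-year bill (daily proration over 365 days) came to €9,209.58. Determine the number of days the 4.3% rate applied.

Let d = days at the first rate; then 365 − d days at the second rate.
€557,000 × [4.3%·d + 1.3%·(365−d)] / 365 = €9,209.58
Solving gives d = 43, so the new rate took effect on February 13, 1995.

43 days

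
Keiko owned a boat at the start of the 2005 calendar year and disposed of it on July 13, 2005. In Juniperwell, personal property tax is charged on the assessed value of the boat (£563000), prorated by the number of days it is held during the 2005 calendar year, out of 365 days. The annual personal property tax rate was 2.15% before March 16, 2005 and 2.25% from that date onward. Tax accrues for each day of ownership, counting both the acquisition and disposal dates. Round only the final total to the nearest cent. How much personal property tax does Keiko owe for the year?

£6618.72

January 1 – March 15, 2005: 74 days at 2.15% → £563000 × 2.15% × 74/365 = £2454.0630
March 16 – July 13, 2005: 120 days at 2.25% → £563000 × 2.25% × 120/365 = £4164.6575
Total = £6618.7205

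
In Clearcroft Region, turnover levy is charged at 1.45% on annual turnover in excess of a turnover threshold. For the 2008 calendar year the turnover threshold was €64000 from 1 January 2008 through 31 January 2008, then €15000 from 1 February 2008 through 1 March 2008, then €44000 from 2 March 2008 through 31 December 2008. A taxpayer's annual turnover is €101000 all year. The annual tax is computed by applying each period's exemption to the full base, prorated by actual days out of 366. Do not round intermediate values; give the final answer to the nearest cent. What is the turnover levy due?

1 January – 31 January 2008: 31 days, exemption €64000 → (€101000 − €64000) × 1.45% × 31/366 = €45.4413
1 February – 1 March 2008: 30 days, exemption €15000 → (€101000 − €15000) × 1.45% × 30/366 = €102.2131
2 March – 31 December 2008: 305 days, exemption €44000 → (€101000 − €44000) × 1.45% × 305/366 = €688.7500
Total = €836.4044

€836.40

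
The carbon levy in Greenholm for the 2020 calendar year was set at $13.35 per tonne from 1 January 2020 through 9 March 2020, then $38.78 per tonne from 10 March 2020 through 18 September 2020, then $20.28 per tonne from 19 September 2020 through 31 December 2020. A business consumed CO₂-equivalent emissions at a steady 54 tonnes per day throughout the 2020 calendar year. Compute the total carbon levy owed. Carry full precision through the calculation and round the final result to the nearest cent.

$567,799.74

1 January – 9 March 2020: 69 days × 54 tonnes/day = 3,726 tonnes at $13.35/tonne → $49,742.10
10 March – 18 September 2020: 193 days × 54 tonnes/day = 10,422 tonnes at $38.78/tonne → $404,165.16
19 September – 31 December 2020: 104 days × 54 tonnes/day = 5,616 tonnes at $20.28/tonne → $113,892.48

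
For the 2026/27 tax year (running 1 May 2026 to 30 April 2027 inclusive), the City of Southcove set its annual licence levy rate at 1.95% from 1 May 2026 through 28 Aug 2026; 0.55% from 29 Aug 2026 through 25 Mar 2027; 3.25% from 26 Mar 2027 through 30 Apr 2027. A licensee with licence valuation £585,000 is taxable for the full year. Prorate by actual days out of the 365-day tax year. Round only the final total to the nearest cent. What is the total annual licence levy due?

1 May – 28 Aug 2026: 120 days at 1.95% → £585,000 × 1.95% × 120/365 = £3,750.4110
29 Aug 2026 – 25 Mar 2027: 209 days at 0.55% → £585,000 × 0.55% × 209/365 = £1,842.3493
26 Mar – 30 Apr 2027: 36 days at 3.25% → £585,000 × 3.25% × 36/365 = £1,875.2055
Total = £7,467.9658

£7,467.97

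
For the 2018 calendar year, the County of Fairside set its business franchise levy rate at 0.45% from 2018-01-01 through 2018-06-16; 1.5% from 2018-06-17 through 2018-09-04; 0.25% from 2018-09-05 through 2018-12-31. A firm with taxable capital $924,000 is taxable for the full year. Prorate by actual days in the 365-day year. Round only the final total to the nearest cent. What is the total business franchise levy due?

2018-01-01 to 2018-06-16: 167 days at 0.45% → $924,000 × 0.45% × 167/365 = $1,902.4274
2018-06-17 to 2018-09-04: 80 days at 1.5% → $924,000 × 1.5% × 80/365 = $3,037.8082
2018-09-05 to 2018-12-31: 118 days at 0.25% → $924,000 × 0.25% × 118/365 = $746.7945
Total = $5,687.0301

$5,687.03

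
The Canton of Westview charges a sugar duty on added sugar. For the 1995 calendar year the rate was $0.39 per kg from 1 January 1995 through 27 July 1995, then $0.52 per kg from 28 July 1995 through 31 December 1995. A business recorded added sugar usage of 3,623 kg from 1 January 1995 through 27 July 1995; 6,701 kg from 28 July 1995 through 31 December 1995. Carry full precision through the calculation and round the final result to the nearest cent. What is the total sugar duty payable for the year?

$4,897.49

1 January – 27 July 1995: 3,623 kg at $0.39/kg → $1,412.97
28 July – 31 December 1995: 6,701 kg at $0.52/kg → $3,484.52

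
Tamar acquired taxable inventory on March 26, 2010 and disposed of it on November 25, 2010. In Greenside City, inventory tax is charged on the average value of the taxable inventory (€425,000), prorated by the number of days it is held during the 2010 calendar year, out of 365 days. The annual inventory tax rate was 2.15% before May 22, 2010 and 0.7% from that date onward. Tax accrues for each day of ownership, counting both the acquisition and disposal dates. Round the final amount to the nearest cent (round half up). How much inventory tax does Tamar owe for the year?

€2,959.28

March 26 – May 21, 2010: 57 days at 2.15% → €425,000 × 2.15% × 57/365 = €1,426.9521
May 22 – November 25, 2010: 188 days at 0.7% → €425,000 × 0.7% × 188/365 = €1,532.3288
Total = €2,959.2808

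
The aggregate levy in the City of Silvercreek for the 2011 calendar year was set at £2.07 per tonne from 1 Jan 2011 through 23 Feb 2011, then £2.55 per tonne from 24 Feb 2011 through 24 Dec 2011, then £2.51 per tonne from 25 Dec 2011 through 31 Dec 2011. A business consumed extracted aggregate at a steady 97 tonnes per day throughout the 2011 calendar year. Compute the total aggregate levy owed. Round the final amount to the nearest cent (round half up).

1 Jan – 23 Feb 2011: 54 days × 97 tonnes/day = 5,238 tonnes at £2.07/tonne → £10,842.66
24 Feb – 24 Dec 2011: 304 days × 97 tonnes/day = 29,488 tonnes at £2.55/tonne → £75,194.40
25 Dec – 31 Dec 2011: 7 days × 97 tonnes/day = 679 tonnes at £2.51/tonne → £1,704.29

£87,741.35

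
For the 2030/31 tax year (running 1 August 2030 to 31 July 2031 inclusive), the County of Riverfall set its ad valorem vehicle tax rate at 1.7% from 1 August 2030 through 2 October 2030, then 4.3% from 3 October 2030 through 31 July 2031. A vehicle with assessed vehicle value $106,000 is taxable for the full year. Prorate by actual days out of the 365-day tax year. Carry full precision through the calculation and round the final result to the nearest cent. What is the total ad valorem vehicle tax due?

1 August – 2 October 2030: 63 days at 1.7% → $106,000 × 1.7% × 63/365 = $311.0301
3 October 2030 – 31 July 2031: 302 days at 4.3% → $106,000 × 4.3% × 302/365 = $3,771.2767
Total = $4,082.3068

$4,082.31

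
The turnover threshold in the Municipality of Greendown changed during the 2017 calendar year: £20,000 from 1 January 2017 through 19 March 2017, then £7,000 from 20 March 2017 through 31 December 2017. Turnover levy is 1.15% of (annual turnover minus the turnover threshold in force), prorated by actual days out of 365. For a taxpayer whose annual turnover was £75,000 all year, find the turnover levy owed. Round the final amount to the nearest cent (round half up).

1 January – 19 March 2017: 78 days, exemption £20,000 → (£75,000 − £20,000) × 1.15% × 78/365 = £135.1644
20 March – 31 December 2017: 287 days, exemption £7,000 → (£75,000 − £7,000) × 1.15% × 287/365 = £614.8877
Total = £750.0521

£750.05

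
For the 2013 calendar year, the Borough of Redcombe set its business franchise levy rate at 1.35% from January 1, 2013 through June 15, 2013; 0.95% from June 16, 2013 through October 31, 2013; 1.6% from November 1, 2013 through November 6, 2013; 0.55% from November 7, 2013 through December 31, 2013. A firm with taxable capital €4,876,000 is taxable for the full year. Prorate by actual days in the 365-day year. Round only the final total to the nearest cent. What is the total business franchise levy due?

€52,774.35

January 1 – June 15, 2013: 166 days at 1.35% → €4,876,000 × 1.35% × 166/365 = €29,937.3041
June 16 – October 31, 2013: 138 days at 0.95% → €4,876,000 × 0.95% × 138/365 = €17,513.5233
November 1 – November 6, 2013: 6 days at 1.6% → €4,876,000 × 1.6% × 6/365 = €1,282.4548
November 7 – December 31, 2013: 55 days at 0.55% → €4,876,000 × 0.55% × 55/365 = €4,041.0685
Total = €52,774.3507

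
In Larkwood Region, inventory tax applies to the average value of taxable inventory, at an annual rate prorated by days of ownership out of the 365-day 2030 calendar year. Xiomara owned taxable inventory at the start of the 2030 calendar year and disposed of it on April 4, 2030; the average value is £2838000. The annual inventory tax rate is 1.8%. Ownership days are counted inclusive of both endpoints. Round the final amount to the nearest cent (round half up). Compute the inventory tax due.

£13155.88

Days held (January 1 – April 4, 2030): 94 out of 365
Tax = £2838000 × 1.8% × 94/365 = £13155.8795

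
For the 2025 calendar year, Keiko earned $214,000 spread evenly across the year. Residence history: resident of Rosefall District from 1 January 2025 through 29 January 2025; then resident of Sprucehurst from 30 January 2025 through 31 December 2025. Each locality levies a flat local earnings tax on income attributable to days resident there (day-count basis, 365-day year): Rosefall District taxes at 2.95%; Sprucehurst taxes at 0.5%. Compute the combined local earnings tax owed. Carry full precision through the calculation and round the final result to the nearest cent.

$1,486.57

Rosefall District, 1 January – 29 January 2025: 29 days → $214,000 × 2.95% × 29/365 = $501.5808
Sprucehurst, 30 January – 31 December 2025: 336 days → $214,000 × 0.5% × 336/365 = $984.9863
Total = $1,486.5671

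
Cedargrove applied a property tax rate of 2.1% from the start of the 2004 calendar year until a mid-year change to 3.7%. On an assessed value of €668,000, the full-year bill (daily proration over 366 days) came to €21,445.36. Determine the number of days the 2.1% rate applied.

112 days

Let d = days at the first rate; then 366 − d days at the second rate.
€668,000 × [2.1%·d + 3.7%·(366−d)] / 366 = €21,445.36
Solving gives d = 112, so the new rate took effect on 22 Apr 2004.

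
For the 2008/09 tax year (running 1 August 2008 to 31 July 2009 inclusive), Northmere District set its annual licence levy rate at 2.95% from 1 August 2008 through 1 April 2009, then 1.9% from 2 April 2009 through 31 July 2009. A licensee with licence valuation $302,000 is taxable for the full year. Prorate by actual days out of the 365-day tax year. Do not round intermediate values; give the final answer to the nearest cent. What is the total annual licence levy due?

1 August 2008 – 1 April 2009: 244 days at 2.95% → $302,000 × 2.95% × 244/365 = $5,955.6055
2 April – 31 July 2009: 121 days at 1.9% → $302,000 × 1.9% × 121/365 = $1,902.1863
Total = $7,857.7918

$7,857.79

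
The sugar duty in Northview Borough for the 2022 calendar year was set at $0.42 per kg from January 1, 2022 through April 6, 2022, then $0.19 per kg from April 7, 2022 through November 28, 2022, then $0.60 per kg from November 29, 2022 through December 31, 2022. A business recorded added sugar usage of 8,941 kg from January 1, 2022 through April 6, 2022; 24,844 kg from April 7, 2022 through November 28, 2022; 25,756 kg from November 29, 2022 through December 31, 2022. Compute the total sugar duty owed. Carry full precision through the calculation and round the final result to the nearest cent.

January 1 – April 6, 2022: 8,941 kg at $0.42/kg → $3755.22
April 7 – November 28, 2022: 24,844 kg at $0.19/kg → $4720.36
November 29 – December 31, 2022: 25,756 kg at $0.60/kg → $15453.60

$23929.18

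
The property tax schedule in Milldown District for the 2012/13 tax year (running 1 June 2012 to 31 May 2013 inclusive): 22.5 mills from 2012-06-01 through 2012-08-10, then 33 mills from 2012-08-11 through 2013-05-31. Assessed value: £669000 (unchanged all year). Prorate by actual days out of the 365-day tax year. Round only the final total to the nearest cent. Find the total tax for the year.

£20710.59

2012-06-01 to 2012-08-10: 71 days at 22.5 mills → £669000 × 2.25% × 71/365 = £2928.0205
2012-08-11 to 2013-05-31: 294 days at 33 mills → £669000 × 3.3% × 294/365 = £17782.5699
Total = £20710.5904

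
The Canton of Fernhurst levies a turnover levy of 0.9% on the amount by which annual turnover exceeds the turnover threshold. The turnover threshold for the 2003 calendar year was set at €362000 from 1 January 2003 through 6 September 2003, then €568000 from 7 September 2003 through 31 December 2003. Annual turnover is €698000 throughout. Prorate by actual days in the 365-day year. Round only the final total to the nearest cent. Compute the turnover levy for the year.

1 January – 6 September 2003: 249 days, exemption €362000 → (€698000 − €362000) × 0.9% × 249/365 = €2062.9479
7 September – 31 December 2003: 116 days, exemption €568000 → (€698000 − €568000) × 0.9% × 116/365 = €371.8356
Total = €2434.7836

€2434.78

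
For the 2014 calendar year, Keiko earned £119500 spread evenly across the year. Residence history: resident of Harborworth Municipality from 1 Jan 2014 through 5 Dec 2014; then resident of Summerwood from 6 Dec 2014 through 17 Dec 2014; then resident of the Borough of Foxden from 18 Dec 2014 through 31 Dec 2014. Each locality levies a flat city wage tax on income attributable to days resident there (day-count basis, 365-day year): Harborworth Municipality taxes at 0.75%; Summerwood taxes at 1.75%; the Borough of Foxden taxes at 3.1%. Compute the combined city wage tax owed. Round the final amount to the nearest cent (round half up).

£1043.25

Harborworth Municipality, 1 Jan – 5 Dec 2014: 339 days → £119500 × 0.75% × 339/365 = £832.4075
Summerwood, 6 Dec – 17 Dec 2014: 12 days → £119500 × 1.75% × 12/365 = £68.7534
The Borough of Foxden, 18 Dec – 31 Dec 2014: 14 days → £119500 × 3.1% × 14/365 = £142.0904
Total = £1043.2514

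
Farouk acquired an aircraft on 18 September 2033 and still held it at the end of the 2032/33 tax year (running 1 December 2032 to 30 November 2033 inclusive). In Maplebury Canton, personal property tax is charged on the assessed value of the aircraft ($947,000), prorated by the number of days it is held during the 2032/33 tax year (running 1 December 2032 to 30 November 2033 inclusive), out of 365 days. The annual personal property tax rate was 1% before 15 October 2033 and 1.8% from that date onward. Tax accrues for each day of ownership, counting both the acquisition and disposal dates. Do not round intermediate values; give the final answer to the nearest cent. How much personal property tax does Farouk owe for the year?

18 September – 14 October 2033: 27 days at 1% → $947,000 × 1% × 27/365 = $700.5205
15 October – 30 November 2033: 47 days at 1.8% → $947,000 × 1.8% × 47/365 = $2,194.9644
Total = $2,895.4849

$2,895.48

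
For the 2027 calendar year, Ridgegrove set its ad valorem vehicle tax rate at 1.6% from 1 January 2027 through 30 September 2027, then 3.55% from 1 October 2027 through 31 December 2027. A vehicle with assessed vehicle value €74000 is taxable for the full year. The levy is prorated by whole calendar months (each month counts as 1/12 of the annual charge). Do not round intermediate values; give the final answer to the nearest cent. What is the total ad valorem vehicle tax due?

1 January – 30 September 2027: 9 months at 1.6% → €74000 × 1.6% × 9/12 = €888.0000
1 October – 31 December 2027: 3 months at 3.55% → €74000 × 3.55% × 3/12 = €656.7500
Total = €1544.7500

€1544.75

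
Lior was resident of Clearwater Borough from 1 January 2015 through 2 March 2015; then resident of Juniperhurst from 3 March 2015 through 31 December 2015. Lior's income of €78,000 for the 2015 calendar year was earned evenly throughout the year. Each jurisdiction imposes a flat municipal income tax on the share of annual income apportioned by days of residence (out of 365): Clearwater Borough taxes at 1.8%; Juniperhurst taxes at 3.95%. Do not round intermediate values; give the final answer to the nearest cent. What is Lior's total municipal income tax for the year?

€2,800.73

Clearwater Borough, 1 January – 2 March 2015: 61 days → €78,000 × 1.8% × 61/365 = €234.6411
Juniperhurst, 3 March – 31 December 2015: 304 days → €78,000 × 3.95% × 304/365 = €2,566.0932
Total = €2,800.7342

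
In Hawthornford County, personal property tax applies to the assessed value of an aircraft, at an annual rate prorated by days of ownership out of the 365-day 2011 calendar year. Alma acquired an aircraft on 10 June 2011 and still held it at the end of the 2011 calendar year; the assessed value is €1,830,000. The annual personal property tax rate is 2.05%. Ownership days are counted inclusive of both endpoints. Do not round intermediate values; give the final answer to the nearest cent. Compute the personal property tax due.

Days held (10 June – 31 December 2011): 205 out of 365
Tax = €1,830,000 × 2.05% × 205/365 = €21,070.0685

€21,070.07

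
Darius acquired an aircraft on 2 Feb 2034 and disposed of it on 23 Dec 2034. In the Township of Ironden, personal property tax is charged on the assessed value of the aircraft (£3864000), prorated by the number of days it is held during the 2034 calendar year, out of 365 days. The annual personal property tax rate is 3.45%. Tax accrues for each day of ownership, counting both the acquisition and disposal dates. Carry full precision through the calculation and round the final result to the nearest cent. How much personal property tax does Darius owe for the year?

£118698.90

Days held (2 Feb – 23 Dec 2034): 325 out of 365
Tax = £3864000 × 3.45% × 325/365 = £118698.9041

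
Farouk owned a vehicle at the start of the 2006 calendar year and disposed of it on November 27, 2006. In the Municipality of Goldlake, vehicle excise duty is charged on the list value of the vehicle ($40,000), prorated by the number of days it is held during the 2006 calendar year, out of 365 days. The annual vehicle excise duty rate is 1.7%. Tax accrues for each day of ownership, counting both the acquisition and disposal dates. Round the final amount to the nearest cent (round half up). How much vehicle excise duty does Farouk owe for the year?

$616.66

Days held (January 1 – November 27, 2006): 331 out of 365
Tax = $40,000 × 1.7% × 331/365 = $616.6575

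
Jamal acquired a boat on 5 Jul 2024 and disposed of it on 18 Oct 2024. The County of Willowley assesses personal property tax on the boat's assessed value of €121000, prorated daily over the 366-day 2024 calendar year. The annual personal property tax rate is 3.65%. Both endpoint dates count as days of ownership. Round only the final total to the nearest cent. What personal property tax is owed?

Days held (5 Jul – 18 Oct 2024): 106 out of 366
Tax = €121000 × 3.65% × 106/366 = €1279.0956

€1279.10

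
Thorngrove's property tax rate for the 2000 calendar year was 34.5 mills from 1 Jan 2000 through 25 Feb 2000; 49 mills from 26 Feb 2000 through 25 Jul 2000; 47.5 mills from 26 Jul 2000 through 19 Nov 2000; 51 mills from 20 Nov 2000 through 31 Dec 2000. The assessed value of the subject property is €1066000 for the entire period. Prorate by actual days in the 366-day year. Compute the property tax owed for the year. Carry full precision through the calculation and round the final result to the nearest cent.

€49602.49

1 Jan – 25 Feb 2000: 56 days at 34.5 mills → €1066000 × 3.45% × 56/366 = €5627.0820
26 Feb – 25 Jul 2000: 151 days at 49 mills → €1066000 × 4.9% × 151/366 = €21550.0929
26 Jul – 19 Nov 2000: 117 days at 47.5 mills → €1066000 × 4.75% × 117/366 = €16186.5984
20 Nov – 31 Dec 2000: 42 days at 51 mills → €1066000 × 5.1% × 42/366 = €6238.7213
Total = €49602.4945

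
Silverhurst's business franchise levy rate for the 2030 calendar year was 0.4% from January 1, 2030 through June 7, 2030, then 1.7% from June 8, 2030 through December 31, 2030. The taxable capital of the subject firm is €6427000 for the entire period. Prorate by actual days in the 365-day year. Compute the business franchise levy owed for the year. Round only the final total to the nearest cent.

January 1 – June 7, 2030: 158 days at 0.4% → €6427000 × 0.4% × 158/365 = €11128.3945
June 8 – December 31, 2030: 207 days at 1.7% → €6427000 × 1.7% × 207/365 = €61963.3233
Total = €73091.7178

€73091.72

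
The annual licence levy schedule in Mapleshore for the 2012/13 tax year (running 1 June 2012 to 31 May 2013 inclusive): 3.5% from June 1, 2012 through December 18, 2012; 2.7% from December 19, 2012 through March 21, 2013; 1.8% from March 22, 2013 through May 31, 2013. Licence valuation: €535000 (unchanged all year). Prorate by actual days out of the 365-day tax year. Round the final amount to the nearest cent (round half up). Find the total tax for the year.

€15865.32

June 1 – December 18, 2012: 201 days at 3.5% → €535000 × 3.5% × 201/365 = €10311.5753
December 19, 2012 – March 21, 2013: 93 days at 2.7% → €535000 × 2.7% × 93/365 = €3680.5068
March 22 – May 31, 2013: 71 days at 1.8% → €535000 × 1.8% × 71/365 = €1873.2329
Total = €15865.3151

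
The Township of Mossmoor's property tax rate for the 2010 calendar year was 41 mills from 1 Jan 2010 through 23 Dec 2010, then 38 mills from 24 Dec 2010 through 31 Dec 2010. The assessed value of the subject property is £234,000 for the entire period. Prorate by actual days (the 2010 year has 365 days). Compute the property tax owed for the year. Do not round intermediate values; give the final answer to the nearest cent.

£9,578.61

1 Jan – 23 Dec 2010: 357 days at 41 mills → £234,000 × 4.1% × 357/365 = £9,383.7205
24 Dec – 31 Dec 2010: 8 days at 38 mills → £234,000 × 3.8% × 8/365 = £194.8932
Total = £9,578.6137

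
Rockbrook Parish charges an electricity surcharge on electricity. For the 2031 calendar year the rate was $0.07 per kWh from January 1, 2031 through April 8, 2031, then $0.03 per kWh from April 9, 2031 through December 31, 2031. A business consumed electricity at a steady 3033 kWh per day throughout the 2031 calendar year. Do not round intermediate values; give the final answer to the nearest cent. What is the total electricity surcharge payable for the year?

January 1 – April 8, 2031: 98 days × 3033 kWh/day = 297,234 kWh at $0.07/kWh → $20,806.38
April 9 – December 31, 2031: 267 days × 3033 kWh/day = 809,811 kWh at $0.03/kWh → $24,294.33

$45,100.71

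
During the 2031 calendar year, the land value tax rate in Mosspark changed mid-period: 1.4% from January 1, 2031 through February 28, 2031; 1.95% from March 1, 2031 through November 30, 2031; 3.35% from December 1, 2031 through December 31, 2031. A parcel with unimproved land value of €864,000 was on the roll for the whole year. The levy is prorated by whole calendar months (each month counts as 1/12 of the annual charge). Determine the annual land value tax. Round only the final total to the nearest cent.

€17,064.00

January 1 – February 28, 2031: 2 months at 1.4% → €864,000 × 1.4% × 2/12 = €2,016.0000
March 1 – November 30, 2031: 9 months at 1.95% → €864,000 × 1.95% × 9/12 = €12,636.0000
December 1 – December 31, 2031: 1 month at 3.35% → €864,000 × 3.35% × 1/12 = €2,412.0000
Total = €17,064.0000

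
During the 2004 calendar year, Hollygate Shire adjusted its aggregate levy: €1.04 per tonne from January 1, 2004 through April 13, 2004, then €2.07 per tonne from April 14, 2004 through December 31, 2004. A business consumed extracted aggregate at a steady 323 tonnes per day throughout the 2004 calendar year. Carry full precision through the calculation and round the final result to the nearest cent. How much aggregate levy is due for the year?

€210111.50

January 1 – April 13, 2004: 104 days × 323 tonnes/day = 33,592 tonnes at €1.04/tonne → €34935.68
April 14 – December 31, 2004: 262 days × 323 tonnes/day = 84,626 tonnes at €2.07/tonne → €175175.82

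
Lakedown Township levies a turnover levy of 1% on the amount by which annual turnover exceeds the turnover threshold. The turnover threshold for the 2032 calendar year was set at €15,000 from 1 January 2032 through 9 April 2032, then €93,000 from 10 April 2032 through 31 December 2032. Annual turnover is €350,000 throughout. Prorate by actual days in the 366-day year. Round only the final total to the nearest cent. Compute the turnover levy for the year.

1 January – 9 April 2032: 100 days, exemption €15,000 → (€350,000 − €15,000) × 1% × 100/366 = €915.3005
10 April – 31 December 2032: 266 days, exemption €93,000 → (€350,000 − €93,000) × 1% × 266/366 = €1,867.8142
Total = €2,783.1148

€2,783.11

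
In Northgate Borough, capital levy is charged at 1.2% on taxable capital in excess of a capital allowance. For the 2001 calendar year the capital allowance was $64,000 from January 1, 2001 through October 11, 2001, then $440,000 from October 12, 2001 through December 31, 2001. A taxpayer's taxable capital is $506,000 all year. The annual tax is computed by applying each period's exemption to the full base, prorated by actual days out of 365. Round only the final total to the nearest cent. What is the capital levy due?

$4,302.71

January 1 – October 11, 2001: 284 days, exemption $64,000 → ($506,000 − $64,000) × 1.2% × 284/365 = $4,126.9479
October 12 – December 31, 2001: 81 days, exemption $440,000 → ($506,000 − $440,000) × 1.2% × 81/365 = $175.7589
Total = $4,302.7068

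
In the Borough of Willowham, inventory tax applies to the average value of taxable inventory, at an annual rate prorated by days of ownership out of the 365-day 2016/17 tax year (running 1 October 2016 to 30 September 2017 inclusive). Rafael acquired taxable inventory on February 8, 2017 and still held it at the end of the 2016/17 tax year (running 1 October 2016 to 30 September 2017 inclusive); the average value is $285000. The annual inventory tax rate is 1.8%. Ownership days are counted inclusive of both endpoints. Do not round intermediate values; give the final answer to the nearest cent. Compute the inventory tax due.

$3302.88

Days held (February 8 – September 30, 2017): 235 out of 365
Tax = $285000 × 1.8% × 235/365 = $3302.8767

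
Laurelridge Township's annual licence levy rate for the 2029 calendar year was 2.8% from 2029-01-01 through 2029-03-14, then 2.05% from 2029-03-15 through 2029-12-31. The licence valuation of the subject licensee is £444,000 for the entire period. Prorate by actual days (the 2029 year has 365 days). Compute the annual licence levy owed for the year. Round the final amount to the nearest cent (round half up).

2029-01-01 to 2029-03-14: 73 days at 2.8% → £444,000 × 2.8% × 73/365 = £2,486.4000
2029-03-15 to 2029-12-31: 292 days at 2.05% → £444,000 × 2.05% × 292/365 = £7,281.6000
Total = £9,768.0000

£9,768.00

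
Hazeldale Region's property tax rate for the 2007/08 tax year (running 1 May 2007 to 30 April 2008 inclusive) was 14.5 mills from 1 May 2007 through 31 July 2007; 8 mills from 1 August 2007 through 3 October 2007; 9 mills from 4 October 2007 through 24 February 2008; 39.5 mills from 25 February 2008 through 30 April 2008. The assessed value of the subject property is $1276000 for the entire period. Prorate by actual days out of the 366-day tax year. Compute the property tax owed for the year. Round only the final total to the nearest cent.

$20042.96

1 May – 31 July 2007: 92 days at 14.5 mills → $1276000 × 1.45% × 92/366 = $4650.7760
1 August – 3 October 2007: 64 days at 8 mills → $1276000 × 0.8% × 64/366 = $1785.0055
4 October 2007 – 24 February 2008: 144 days at 9 mills → $1276000 × 0.9% × 144/366 = $4518.2951
25 February – 30 April 2008: 66 days at 39.5 mills → $1276000 × 3.95% × 66/366 = $9088.8852
Total = $20042.9617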